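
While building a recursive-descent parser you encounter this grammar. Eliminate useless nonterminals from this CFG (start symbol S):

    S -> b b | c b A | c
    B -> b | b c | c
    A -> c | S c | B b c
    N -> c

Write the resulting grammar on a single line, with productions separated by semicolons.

S -> b b | c b A | c; B -> b | b c | c; A -> c | S c | B b c

Generating nonterminals: {A, B, N, S}.
Reachable from S after that: {A, B, S}.
Removed useless symbols: {N} and every production mentioning them.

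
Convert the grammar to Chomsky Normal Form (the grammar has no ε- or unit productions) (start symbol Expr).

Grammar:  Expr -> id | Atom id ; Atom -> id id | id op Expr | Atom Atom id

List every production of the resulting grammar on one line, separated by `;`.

Introduce a nonterminal for each terminal appearing in a rule of length ≥ 2: X1 → id, X2 → op.
Binarize each right-hand side of length ≥ 3 by chaining fresh nonterminals (Y1, Y2, …): affected rules were Atom → X1 X2 Expr; Atom → Atom Atom X1.

Expr -> id | Atom X1; Atom -> X1 X1 | X1 Y1 | Atom Y2; X1 -> id; X2 -> op; Y1 -> X2 Expr; Y2 -> Atom X1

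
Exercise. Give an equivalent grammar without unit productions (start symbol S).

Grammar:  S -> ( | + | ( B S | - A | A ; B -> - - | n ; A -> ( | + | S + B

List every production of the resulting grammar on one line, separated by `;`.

S -> ( | + | ( B S | - A | S + B; B -> - - | n; A -> ( | + | S + B

Unit pairs: S ⇒* {A}.
For each unit pair (A, B), copy every non-unit production of B to A, then drop all unit productions.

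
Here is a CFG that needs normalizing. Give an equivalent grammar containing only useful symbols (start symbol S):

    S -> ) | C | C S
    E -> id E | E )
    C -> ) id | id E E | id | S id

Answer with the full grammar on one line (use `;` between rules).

Generating nonterminals: {C, S}.
Reachable from S after that: {C, S}.
Removed useless symbols: {E} and every production mentioning them.

S -> ) | C | C S; C -> ) id | id | S id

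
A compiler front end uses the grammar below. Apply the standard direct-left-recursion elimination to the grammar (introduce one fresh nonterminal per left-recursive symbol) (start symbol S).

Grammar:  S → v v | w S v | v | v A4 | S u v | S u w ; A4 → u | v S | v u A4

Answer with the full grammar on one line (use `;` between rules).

Left recursion appears on S.
For S: α = {u v, u w}, β = {v v, w S v, v, v A4}. Rewrite as S → β S' and S' → α S' | ε.

S → v v S' | w S v S' | v S' | v A4 S'; A4 → u | v S | v u A4; S' → u v S' | u w S' | ε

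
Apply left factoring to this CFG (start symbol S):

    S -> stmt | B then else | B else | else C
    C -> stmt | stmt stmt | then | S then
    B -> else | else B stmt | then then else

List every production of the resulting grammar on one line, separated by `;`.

S -> stmt | else C | B S'; C -> then | S then | stmt C'; B -> then then else | else B'; S' -> then else | else; C' -> ε | stmt; B' -> ε | B stmt

S has alternatives sharing prefix 'B': factor to S → B S' with S' → then else | else.
C has alternatives sharing prefix 'stmt': factor to C → stmt C' with C' → ε | stmt.
B has alternatives sharing prefix 'else': factor to B → else B' with B' → ε | B stmt.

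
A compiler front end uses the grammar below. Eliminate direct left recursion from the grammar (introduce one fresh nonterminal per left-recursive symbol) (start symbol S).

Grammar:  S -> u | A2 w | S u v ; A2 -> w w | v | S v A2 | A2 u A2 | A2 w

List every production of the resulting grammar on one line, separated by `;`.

Directly left-recursive nonterminals: S, A2.
For S: α = {u v}, β = {u, A2 w}. Rewrite as S → β S' and S' → α S' | ε.
For A2: α = {u A2, w}, β = {w w, v, S v A2}. Rewrite as A2 → β A2' and A2' → α A2' | ε.

S -> u S' | A2 w S'; A2 -> w w A2' | v A2' | S v A2 A2'; S' -> u v S' | ε; A2' -> u A2 A2' | w A2' | ε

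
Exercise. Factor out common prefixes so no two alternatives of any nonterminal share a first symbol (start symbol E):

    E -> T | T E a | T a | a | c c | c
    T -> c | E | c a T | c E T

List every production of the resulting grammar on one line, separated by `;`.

E has alternatives sharing prefix 'T': factor to E → T E' with E' → ε | E a | a.
E has alternatives sharing prefix 'c': factor to E → c E'' with E'' → c | ε.
T has alternatives sharing prefix 'c': factor to T → c T' with T' → ε | a T | E T.

E -> a | T E' | c E''; T -> E | c T'; E' -> eps | E a | a; E'' -> c | eps; T' -> eps | a T | E T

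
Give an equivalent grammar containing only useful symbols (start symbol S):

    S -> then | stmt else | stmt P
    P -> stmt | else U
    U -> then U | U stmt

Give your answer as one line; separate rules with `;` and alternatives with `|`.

Generating nonterminals: {P, S}.
Reachable from S after that: {P, S}.
Removed useless symbols: {U} and every production mentioning them.

S -> then | stmt else | stmt P; P -> stmt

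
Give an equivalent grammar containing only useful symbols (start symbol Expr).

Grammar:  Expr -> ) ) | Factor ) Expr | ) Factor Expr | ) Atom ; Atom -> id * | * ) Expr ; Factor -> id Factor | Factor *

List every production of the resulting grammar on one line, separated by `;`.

Expr -> ) ) | ) Atom; Atom -> id * | * ) Expr

Generating nonterminals: {Atom, Expr}.
Reachable from Expr after that: {Atom, Expr}.
Removed useless symbols: {Factor} and every production mentioning them.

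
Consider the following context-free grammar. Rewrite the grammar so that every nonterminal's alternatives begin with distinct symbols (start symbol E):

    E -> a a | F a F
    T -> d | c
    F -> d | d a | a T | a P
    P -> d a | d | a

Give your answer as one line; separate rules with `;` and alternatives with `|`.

F has alternatives sharing prefix 'd': factor to F → d F' with F' → ε | a.
F has alternatives sharing prefix 'a': factor to F → a F'' with F'' → T | P.
P has alternatives sharing prefix 'd': factor to P → d P' with P' → a | ε.

E -> a a | F a F; T -> d | c; F -> d F' | a F''; P -> a | d P'; F' -> ε | a; F'' -> T | P; P' -> a | ε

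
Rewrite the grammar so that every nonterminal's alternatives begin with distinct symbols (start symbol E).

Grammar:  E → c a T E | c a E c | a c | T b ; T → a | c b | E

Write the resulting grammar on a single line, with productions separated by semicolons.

E → a c | T b | c a E'; T → a | c b | E; E' → T E | E c

E has alternatives sharing prefix 'c a': factor to E → c a E' with E' → T E | E c.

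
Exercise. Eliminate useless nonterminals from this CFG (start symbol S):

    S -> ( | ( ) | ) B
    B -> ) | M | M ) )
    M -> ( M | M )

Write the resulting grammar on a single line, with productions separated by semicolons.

Generating nonterminals: {B, S}.
Reachable from S after that: {B, S}.
Removed useless symbols: {M} and every production mentioning them.

S -> ( | ( ) | ) B; B -> )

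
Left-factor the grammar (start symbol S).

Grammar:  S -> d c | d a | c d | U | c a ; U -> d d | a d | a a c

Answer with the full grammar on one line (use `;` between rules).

S has alternatives sharing prefix 'd': factor to S → d S' with S' → c | a.
S has alternatives sharing prefix 'c': factor to S → c S'' with S'' → d | a.
U has alternatives sharing prefix 'a': factor to U → a U' with U' → d | a c.

S -> U | d S' | c S''; U -> d d | a U'; S' -> c | a; S'' -> d | a; U' -> d | a c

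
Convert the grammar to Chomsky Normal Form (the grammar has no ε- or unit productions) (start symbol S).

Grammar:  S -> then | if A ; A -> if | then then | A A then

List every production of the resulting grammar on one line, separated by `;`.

Introduce a nonterminal for each terminal appearing in a rule of length ≥ 2: X1 → if, X2 → then.
Binarize each right-hand side of length ≥ 3 by chaining fresh nonterminals (Y1, Y2, …): affected rules were A → A A X2.

S -> then | X1 A; A -> if | X2 X2 | A Y1; X1 -> if; X2 -> then; Y1 -> A X2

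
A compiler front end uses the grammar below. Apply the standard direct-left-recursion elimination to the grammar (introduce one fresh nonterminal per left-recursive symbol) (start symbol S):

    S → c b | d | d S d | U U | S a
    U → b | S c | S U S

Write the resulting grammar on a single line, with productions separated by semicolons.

S → c b S' | d S' | d S d S' | U U S'; U → b | S c | S U S; S' → a S' | ε

S is directly left-recursive.
For S: α = {a}, β = {c b, d, d S d, U U}. Rewrite as S → β S' and S' → α S' | ε.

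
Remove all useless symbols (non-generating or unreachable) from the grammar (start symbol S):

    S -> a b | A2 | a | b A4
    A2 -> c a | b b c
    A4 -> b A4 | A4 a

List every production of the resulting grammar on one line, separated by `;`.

Generating nonterminals: {A2, S}.
Reachable from S after that: {A2, S}.
Removed useless symbols: {A4} and every production mentioning them.

S -> a b | A2 | a; A2 -> c a | b b c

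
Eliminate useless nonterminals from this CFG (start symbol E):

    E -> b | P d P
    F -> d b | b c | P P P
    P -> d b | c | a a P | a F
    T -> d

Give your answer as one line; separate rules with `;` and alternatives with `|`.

E -> b | P d P; F -> d b | b c | P P P; P -> d b | c | a a P | a F

Generating nonterminals: {E, F, P, T}.
Reachable from E after that: {E, F, P}.
Removed useless symbols: {T} and every production mentioning them.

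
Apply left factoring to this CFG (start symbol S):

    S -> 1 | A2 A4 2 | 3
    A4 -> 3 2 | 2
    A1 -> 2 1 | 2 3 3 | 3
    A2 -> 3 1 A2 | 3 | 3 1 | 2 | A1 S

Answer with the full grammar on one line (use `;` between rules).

S -> 1 | A2 A4 2 | 3; A4 -> 3 2 | 2; A1 -> 3 | 2 A1'; A2 -> 2 | A1 S | 3 A2'; A1' -> 1 | 3 3; A2' -> ε | 1 A2''; A2'' -> A2 | ε

A1 has alternatives sharing prefix '2': factor to A1 → 2 A1' with A1' → 1 | 3 3.
A2 has alternatives sharing prefix '3': factor to A2 → 3 A2' with A2' → 1 A2 | ε | 1.
A2' has alternatives sharing prefix '1': factor to A2' → 1 A2'' with A2'' → A2 | ε.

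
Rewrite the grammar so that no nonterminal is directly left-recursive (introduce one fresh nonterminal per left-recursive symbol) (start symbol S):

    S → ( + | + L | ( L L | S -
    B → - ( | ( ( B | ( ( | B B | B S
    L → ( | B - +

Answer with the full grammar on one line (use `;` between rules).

S → ( + S' | + L S' | ( L L S'; B → - ( B' | ( ( B B' | ( ( B'; L → ( | B - +; S' → - S' | eps; B' → B B' | S B' | eps

Directly left-recursive nonterminals: S, B.
For S: α = {-}, β = {( +, + L, ( L L}. Rewrite as S → β S' and S' → α S' | ε.
For B: α = {B, S}, β = {- (, ( ( B, ( (}. Rewrite as B → β B' and B' → α B' | ε.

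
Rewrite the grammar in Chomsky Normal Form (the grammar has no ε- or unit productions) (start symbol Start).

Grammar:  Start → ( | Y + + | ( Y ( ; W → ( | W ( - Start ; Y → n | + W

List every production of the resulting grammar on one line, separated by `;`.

Introduce a nonterminal for each terminal appearing in a rule of length ≥ 2: X1 → +, X2 → (, X3 → -.
Binarize each right-hand side of length ≥ 3 by chaining fresh nonterminals (Y1, Y2, …): affected rules were Start → Y X1 X1; Start → X2 Y X2; W → W X2 X3 Start.

Start → ( | Y Y1 | X2 Y2; W → ( | W Y3; Y → n | X1 W; X1 → +; X2 → (; X3 → -; Y1 → X1 X1; Y2 → Y X2; Y3 → X2 Y4; Y4 → X3 Start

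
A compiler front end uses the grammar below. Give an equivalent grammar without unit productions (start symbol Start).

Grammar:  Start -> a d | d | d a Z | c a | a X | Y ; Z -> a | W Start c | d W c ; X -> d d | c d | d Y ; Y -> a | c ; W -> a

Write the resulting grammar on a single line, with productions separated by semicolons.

Start -> a d | d | d a Z | c a | a X | a | c; Z -> a | W Start c | d W c; X -> d d | c d | d Y; Y -> a | c; W -> a

Unit pairs: Start ⇒* {Y}.
For each unit pair (A, B), copy every non-unit production of B to A, then drop all unit productions.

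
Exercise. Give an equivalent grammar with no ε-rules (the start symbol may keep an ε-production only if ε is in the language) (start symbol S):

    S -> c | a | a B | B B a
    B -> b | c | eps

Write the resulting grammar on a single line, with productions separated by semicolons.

Nullable nonterminals: {B}.
ε ∉ L(G), so no ε-production is kept.
Expand every rule over subsets of its nullable positions: S → B B a gives B B a | B a.

S -> c | a | a B | B B a | B a; B -> b | c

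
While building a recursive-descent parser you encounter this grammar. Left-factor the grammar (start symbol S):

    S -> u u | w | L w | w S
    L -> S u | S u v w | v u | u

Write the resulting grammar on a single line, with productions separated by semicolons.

S -> u u | L w | w S'; L -> v u | u | S u L'; S' -> eps | S; L' -> eps | v w

S has alternatives sharing prefix 'w': factor to S → w S' with S' → ε | S.
L has alternatives sharing prefix 'S u': factor to L → S u L' with L' → ε | v w.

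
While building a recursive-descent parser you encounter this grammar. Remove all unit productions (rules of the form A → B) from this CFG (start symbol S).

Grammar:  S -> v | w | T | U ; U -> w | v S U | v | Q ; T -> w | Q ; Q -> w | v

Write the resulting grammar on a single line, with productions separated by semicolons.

S -> w | v S U | v; U -> w | v S U | v; T -> w | v; Q -> w | v

Unit pairs: S ⇒* {Q, T, U}; T ⇒* {Q}; U ⇒* {Q}.
For each unit pair (A, B), copy every non-unit production of B to A, then drop all unit productions.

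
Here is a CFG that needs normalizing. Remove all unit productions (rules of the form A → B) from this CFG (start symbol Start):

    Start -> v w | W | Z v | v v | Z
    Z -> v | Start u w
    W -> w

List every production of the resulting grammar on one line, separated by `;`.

Unit pairs: Start ⇒* {W, Z}.
Replace each nonterminal's rules with the union of the non-unit rules of every nonterminal it unit-derives.

Start -> v | Start u w | v w | Z v | v v | w; Z -> v | Start u w; W -> w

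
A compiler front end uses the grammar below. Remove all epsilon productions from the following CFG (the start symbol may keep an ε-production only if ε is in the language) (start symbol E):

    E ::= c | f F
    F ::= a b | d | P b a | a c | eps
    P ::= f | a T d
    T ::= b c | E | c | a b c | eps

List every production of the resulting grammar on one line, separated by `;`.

E ::= c | f F | f; F ::= a b | d | P b a | a c; P ::= f | a T d | a d; T ::= b c | E | c | a b c

Nullable nonterminals: {F, T}.
ε ∉ L(G), so no ε-production is kept.
Add the nullable-subset variants: E → f F gives f F | f. P → a T d gives a T d | a d.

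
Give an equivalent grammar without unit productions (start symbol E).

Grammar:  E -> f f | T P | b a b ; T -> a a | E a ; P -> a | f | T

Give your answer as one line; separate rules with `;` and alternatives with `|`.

Unit pairs: P ⇒* {T}.
For every A with A ⇒* B via unit rules, add B's non-unit alternatives to A; then delete every rule of the form X → Y.

E -> f f | T P | b a b; T -> a a | E a; P -> a | f | a a | E a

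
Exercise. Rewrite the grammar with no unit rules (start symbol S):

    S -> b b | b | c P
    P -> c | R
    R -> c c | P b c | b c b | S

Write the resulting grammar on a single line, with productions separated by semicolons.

Unit pairs: P ⇒* {R, S}; R ⇒* {S}.
For every A with A ⇒* B via unit rules, add B's non-unit alternatives to A; then delete every rule of the form X → Y.

S -> b b | b | c P; P -> b b | b | c P | c | c c | P b c | b c b; R -> b b | b | c P | c c | P b c | b c b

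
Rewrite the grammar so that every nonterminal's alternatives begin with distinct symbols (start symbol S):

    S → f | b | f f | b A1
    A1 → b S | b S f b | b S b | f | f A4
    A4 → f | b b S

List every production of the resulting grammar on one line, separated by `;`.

S has alternatives sharing prefix 'f': factor to S → f S' with S' → ε | f.
S has alternatives sharing prefix 'b': factor to S → b S'' with S'' → ε | A1.
A1 has alternatives sharing prefix 'b S': factor to A1 → b S A1' with A1' → ε | f b | b.
A1 has alternatives sharing prefix 'f': factor to A1 → f A1'' with A1'' → ε | A4.

S → f S' | b S''; A1 → b S A1' | f A1''; A4 → f | b b S; S' → ε | f; S'' → ε | A1; A1' → ε | f b | b; A1'' → ε | A4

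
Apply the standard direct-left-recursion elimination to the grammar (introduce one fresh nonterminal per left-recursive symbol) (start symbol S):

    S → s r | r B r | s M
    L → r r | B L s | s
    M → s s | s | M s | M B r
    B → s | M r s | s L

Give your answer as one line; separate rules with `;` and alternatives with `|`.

Directly left-recursive nonterminal: M.
For M: α = {s, B r}, β = {s s, s}. Rewrite as M → β M' and M' → α M' | ε.

S → s r | r B r | s M; L → r r | B L s | s; M → s s M' | s M'; B → s | M r s | s L; M' → s M' | B r M' | ε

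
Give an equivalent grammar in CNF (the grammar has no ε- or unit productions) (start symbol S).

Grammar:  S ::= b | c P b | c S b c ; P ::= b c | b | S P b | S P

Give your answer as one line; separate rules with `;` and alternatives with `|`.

S ::= b | X1 Y1 | X1 Y2; P ::= X2 X1 | b | S Y4 | S P; X1 ::= c; X2 ::= b; Y1 ::= P X2; Y2 ::= S Y3; Y3 ::= X2 X1; Y4 ::= P X2

Introduce a nonterminal for each terminal appearing in a rule of length ≥ 2: X1 → c, X2 → b.
Binarize each right-hand side of length ≥ 3 by chaining fresh nonterminals (Y1, Y2, …): affected rules were S → X1 P X2; S → X1 S X2 X1; P → S P X2.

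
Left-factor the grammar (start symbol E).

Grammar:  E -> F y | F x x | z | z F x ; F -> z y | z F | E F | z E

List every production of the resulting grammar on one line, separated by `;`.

E -> F E' | z E''; F -> E F | z F'; E' -> y | x x; E'' -> ε | F x; F' -> y | F | E

E has alternatives sharing prefix 'F': factor to E → F E' with E' → y | x x.
E has alternatives sharing prefix 'z': factor to E → z E'' with E'' → ε | F x.
F has alternatives sharing prefix 'z': factor to F → z F' with F' → y | F | E.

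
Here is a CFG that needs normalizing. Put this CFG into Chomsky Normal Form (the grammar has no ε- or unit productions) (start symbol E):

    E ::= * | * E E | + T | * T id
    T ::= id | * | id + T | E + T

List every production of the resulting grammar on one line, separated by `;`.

E ::= * | X1 Y1 | X2 T | X1 Y2; T ::= id | * | X3 Y3 | E Y4; X1 ::= *; X2 ::= +; X3 ::= id; Y1 ::= E E; Y2 ::= T X3; Y3 ::= X2 T; Y4 ::= X2 T

Introduce a nonterminal for each terminal appearing in a rule of length ≥ 2: X1 → *, X2 → +, X3 → id.
Binarize each right-hand side of length ≥ 3 by chaining fresh nonterminals (Y1, Y2, …): affected rules were E → X1 E E; E → X1 T X3; T → X3 X2 T; T → E X2 T.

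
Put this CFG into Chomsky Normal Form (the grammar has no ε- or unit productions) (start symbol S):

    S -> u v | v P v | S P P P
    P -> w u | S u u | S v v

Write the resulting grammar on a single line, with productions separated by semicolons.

S -> X1 X2 | X2 Y1 | S Y2; P -> X3 X1 | S Y4 | S Y5; X1 -> u; X2 -> v; X3 -> w; Y1 -> P X2; Y2 -> P Y3; Y3 -> P P; Y4 -> X1 X1; Y5 -> X2 X2

Introduce a nonterminal for each terminal appearing in a rule of length ≥ 2: X1 → u, X2 → v, X3 → w.
Binarize each right-hand side of length ≥ 3 by chaining fresh nonterminals (Y1, Y2, …): affected rules were S → X2 P X2; S → S P P P; P → S X1 X1; P → S X2 X2.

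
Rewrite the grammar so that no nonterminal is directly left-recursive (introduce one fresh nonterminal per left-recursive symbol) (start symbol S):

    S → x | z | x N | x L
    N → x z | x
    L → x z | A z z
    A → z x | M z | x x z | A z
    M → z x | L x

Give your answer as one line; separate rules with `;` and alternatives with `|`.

Left recursion appears on A.
For A: α = {z}, β = {z x, M z, x x z}. Rewrite as A → β A' and A' → α A' | ε.

S → x | z | x N | x L; N → x z | x; L → x z | A z z; A → z x A' | M z A' | x x z A'; M → z x | L x; A' → z A' | ε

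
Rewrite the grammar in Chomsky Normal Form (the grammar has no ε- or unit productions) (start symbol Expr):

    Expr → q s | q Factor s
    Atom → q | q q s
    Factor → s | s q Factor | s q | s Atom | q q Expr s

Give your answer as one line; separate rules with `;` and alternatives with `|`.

Expr → X1 X2 | X1 Y1; Atom → q | X1 Y2; Factor → s | X2 Y3 | X2 X1 | X2 Atom | X1 Y4; X1 → q; X2 → s; Y1 → Factor X2; Y2 → X1 X2; Y3 → X1 Factor; Y4 → X1 Y5; Y5 → Expr X2

Introduce a nonterminal for each terminal appearing in a rule of length ≥ 2: X1 → q, X2 → s.
Binarize each right-hand side of length ≥ 3 by chaining fresh nonterminals (Y1, Y2, …): affected rules were Expr → X1 Factor X2; Atom → X1 X1 X2; Factor → X2 X1 Factor; Factor → X1 X1 Expr X2.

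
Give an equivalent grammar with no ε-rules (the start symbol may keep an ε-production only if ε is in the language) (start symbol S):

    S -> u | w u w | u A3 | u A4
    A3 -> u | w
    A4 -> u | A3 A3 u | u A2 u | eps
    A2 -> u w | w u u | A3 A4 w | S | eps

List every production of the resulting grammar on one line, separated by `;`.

Nullable set = {A2, A4}.
ε ∉ L(G), so no ε-production is kept.
For each production, add variants omitting each subset of nullable occurrences: A4 → u A2 u gives u A2 u | u u. A2 → A3 A4 w gives A3 A4 w | A3 w.

S -> u | w u w | u A3 | u A4; A3 -> u | w; A4 -> u | A3 A3 u | u A2 u | u u; A2 -> u w | w u u | A3 A4 w | A3 w | S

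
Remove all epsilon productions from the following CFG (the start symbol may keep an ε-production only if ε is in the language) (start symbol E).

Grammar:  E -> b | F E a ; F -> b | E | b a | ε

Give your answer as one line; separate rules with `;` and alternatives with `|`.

The nullable symbols are {F}.
ε ∉ L(G), so no ε-production is kept.
For each production, add variants omitting each subset of nullable occurrences: E → F E a gives F E a | E a.

E -> b | F E a | E a; F -> b | E | b a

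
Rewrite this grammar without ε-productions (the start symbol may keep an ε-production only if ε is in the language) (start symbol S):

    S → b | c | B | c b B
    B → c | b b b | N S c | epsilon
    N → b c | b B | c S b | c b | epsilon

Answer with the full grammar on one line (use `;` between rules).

S → b | c | B | c b B | c b | ε; B → c | b b b | N S c | N c | S c; N → b c | b B | b | c S b | c b

Nullable set = {B, N, S}.
ε ∈ L(G) since S is nullable, so keep S → ε.
For each production, add variants omitting each subset of nullable occurrences: S → c b B gives c b B | c b. B → N S c gives N S c | N c | S c. N → b B gives b B | b. N → c S b gives c S b | c b.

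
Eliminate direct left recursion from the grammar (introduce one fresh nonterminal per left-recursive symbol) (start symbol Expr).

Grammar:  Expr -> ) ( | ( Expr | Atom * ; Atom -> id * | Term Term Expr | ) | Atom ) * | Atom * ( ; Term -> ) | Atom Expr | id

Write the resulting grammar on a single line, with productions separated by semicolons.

Expr -> ) ( | ( Expr | Atom *; Atom -> id * Atom1 | Term Term Expr Atom1 | ) Atom1; Term -> ) | Atom Expr | id; Atom1 -> ) * Atom1 | * ( Atom1 | ε

Left recursion appears on Atom.
For Atom: α = {) *, * (}, β = {id *, Term Term Expr, )}. Rewrite as Atom → β Atom1 and Atom1 → α Atom1 | ε.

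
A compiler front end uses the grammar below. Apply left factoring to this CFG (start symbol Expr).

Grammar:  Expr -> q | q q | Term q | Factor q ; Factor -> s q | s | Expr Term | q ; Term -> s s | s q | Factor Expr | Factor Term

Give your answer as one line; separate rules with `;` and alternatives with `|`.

Expr -> Term q | Factor q | q Expr1; Factor -> Expr Term | q | s Factor1; Term -> s Term1 | Factor Term2; Expr1 -> eps | q; Factor1 -> q | eps; Term1 -> s | q; Term2 -> Expr | Term

Expr has alternatives sharing prefix 'q': factor to Expr → q Expr1 with Expr1 → ε | q.
Factor has alternatives sharing prefix 's': factor to Factor → s Factor1 with Factor1 → q | ε.
Term has alternatives sharing prefix 's': factor to Term → s Term1 with Term1 → s | q.
Term has alternatives sharing prefix 'Factor': factor to Term → Factor Term2 with Term2 → Expr | Term.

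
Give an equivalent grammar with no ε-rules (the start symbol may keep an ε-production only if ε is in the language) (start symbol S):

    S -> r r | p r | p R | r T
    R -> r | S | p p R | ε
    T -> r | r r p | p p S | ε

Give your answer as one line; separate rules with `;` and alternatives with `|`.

S -> r r | p r | p R | p | r T | r; R -> r | S | p p R | p p; T -> r | r r p | p p S

Nullable nonterminals: {R, T}.
ε ∉ L(G), so no ε-production is kept.
Expand every rule over subsets of its nullable positions: S → p R gives p R | p. S → r T gives r T | r. R → p p R gives p p R | p p.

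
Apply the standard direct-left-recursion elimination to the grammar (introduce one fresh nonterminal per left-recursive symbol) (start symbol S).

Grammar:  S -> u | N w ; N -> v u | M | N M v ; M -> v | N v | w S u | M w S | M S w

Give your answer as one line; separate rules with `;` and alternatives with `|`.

S -> u | N w; N -> v u N' | M N'; M -> v M' | N v M' | w S u M'; N' -> M v N' | eps; M' -> w S M' | S w M' | eps

N, M are directly left-recursive.
For N: α = {M v}, β = {v u, M}. Rewrite as N → β N' and N' → α N' | ε.
For M: α = {w S, S w}, β = {v, N v, w S u}. Rewrite as M → β M' and M' → α M' | ε.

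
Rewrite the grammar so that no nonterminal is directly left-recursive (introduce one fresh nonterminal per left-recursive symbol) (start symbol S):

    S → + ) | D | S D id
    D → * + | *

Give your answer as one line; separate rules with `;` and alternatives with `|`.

Left recursion appears on S.
For S: α = {D id}, β = {+ ), D}. Rewrite as S → β S' and S' → α S' | ε.

S → + ) S' | D S'; D → * + | *; S' → D id S' | ε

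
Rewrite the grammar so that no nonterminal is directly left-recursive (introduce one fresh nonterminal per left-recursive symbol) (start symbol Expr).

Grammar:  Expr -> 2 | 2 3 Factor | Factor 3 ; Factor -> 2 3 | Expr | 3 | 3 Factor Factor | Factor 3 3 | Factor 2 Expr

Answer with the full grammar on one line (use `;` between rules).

Left recursion appears on Factor.
For Factor: α = {3 3, 2 Expr}, β = {2 3, Expr, 3, 3 Factor Factor}. Rewrite as Factor → β Factor1 and Factor1 → α Factor1 | ε.

Expr -> 2 | 2 3 Factor | Factor 3; Factor -> 2 3 Factor1 | Expr Factor1 | 3 Factor1 | 3 Factor Factor Factor1; Factor1 -> 3 3 Factor1 | 2 Expr Factor1 | epsilon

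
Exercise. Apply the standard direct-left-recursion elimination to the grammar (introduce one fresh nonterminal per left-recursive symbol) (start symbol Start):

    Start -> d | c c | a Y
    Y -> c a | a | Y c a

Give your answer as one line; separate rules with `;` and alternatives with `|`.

Left recursion appears on Y.
For Y: α = {c a}, β = {c a, a}. Rewrite as Y → β Y1 and Y1 → α Y1 | ε.

Start -> d | c c | a Y; Y -> c a Y1 | a Y1; Y1 -> c a Y1 | ε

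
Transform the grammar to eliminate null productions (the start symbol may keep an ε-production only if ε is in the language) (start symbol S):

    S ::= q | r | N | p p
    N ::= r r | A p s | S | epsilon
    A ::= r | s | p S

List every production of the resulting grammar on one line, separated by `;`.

Nullable nonterminals: {N, S}.
ε ∈ L(G) since S is nullable, so keep S → ε.
Expand every rule over subsets of its nullable positions: A → p S gives p S | p.

S ::= q | r | N | p p | ε; N ::= r r | A p s | S; A ::= r | s | p S | p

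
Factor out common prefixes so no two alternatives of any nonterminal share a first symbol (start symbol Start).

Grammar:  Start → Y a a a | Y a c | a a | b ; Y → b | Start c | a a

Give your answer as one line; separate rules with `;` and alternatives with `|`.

Start → a a | b | Y a Start1; Y → b | Start c | a a; Start1 → a a | c

Start has alternatives sharing prefix 'Y a': factor to Start → Y a Start1 with Start1 → a a | c.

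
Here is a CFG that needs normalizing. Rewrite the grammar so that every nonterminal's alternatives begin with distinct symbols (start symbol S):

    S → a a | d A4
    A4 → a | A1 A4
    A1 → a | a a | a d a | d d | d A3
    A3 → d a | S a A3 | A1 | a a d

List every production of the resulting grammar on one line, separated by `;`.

S → a a | d A4; A4 → a | A1 A4; A1 → a A1' | d A1''; A3 → d a | S a A3 | A1 | a a d; A1' → epsilon | a | d a; A1'' → d | A3

A1 has alternatives sharing prefix 'a': factor to A1 → a A1' with A1' → ε | a | d a.
A1 has alternatives sharing prefix 'd': factor to A1 → d A1'' with A1'' → d | A3.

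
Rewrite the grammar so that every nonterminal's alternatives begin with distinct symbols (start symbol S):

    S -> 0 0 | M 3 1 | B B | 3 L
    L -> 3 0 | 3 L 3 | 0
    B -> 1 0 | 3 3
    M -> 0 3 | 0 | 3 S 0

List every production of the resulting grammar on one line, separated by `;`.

S -> 0 0 | M 3 1 | B B | 3 L; L -> 0 | 3 L'; B -> 1 0 | 3 3; M -> 3 S 0 | 0 M'; L' -> 0 | L 3; M' -> 3 | epsilon

L has alternatives sharing prefix '3': factor to L → 3 L' with L' → 0 | L 3.
M has alternatives sharing prefix '0': factor to M → 0 M' with M' → 3 | ε.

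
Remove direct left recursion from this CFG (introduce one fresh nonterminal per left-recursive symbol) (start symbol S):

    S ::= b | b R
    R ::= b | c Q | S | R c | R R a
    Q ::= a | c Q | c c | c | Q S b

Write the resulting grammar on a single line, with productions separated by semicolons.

S ::= b | b R; R ::= b R' | c Q R' | S R'; Q ::= a Q' | c Q Q' | c c Q' | c Q'; R' ::= c R' | R a R' | ε; Q' ::= S b Q' | ε

Left recursion appears on R, Q.
For R: α = {c, R a}, β = {b, c Q, S}. Rewrite as R → β R' and R' → α R' | ε.
For Q: α = {S b}, β = {a, c Q, c c, c}. Rewrite as Q → β Q' and Q' → α Q' | ε.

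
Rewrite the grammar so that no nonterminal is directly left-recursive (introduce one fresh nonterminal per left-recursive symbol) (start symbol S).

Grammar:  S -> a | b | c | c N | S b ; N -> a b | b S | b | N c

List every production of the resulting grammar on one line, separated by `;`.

S -> a S' | b S' | c S' | c N S'; N -> a b N' | b S N' | b N'; S' -> b S' | ε; N' -> c N' | ε

Left recursion appears on S, N.
For S: α = {b}, β = {a, b, c, c N}. Rewrite as S → β S' and S' → α S' | ε.
For N: α = {c}, β = {a b, b S, b}. Rewrite as N → β N' and N' → α N' | ε.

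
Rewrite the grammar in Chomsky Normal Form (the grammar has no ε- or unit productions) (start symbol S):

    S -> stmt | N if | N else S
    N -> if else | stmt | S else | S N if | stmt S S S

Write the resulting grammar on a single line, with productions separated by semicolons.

S -> stmt | N X1 | N Y1; N -> X1 X2 | stmt | S X2 | S Y2 | X3 Y3; X1 -> if; X2 -> else; X3 -> stmt; Y1 -> X2 S; Y2 -> N X1; Y3 -> S Y4; Y4 -> S S

Introduce a nonterminal for each terminal appearing in a rule of length ≥ 2: X1 → if, X2 → else, X3 → stmt.
Binarize each right-hand side of length ≥ 3 by chaining fresh nonterminals (Y1, Y2, …): affected rules were S → N X2 S; N → S N X1; N → X3 S S S.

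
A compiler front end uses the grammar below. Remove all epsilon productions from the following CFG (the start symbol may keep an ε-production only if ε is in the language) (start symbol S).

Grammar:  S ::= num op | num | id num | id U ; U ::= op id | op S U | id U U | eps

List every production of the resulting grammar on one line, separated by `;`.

S ::= num op | num | id num | id U | id; U ::= op id | op S U | op S | id U U | id U | id

The nullable symbols are {U}.
ε ∉ L(G), so no ε-production is kept.
Add the nullable-subset variants: S → id U gives id U | id. U → op S U gives op S U | op S. U → id U U gives id U U | id U | id.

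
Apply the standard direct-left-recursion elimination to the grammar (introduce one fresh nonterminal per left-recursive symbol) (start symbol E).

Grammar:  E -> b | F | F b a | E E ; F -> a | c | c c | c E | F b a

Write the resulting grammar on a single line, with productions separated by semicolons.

Left recursion appears on E, F.
For E: α = {E}, β = {b, F, F b a}. Rewrite as E → β E' and E' → α E' | ε.
For F: α = {b a}, β = {a, c, c c, c E}. Rewrite as F → β F' and F' → α F' | ε.

E -> b E' | F E' | F b a E'; F -> a F' | c F' | c c F' | c E F'; E' -> E E' | epsilon; F' -> b a F' | epsilon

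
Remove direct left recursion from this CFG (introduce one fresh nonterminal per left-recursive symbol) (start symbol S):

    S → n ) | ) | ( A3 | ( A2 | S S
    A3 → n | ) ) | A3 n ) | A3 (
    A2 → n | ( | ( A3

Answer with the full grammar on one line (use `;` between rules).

Left recursion appears on S, A3.
For S: α = {S}, β = {n ), ), ( A3, ( A2}. Rewrite as S → β S' and S' → α S' | ε.
For A3: α = {n ), (}, β = {n, ) )}. Rewrite as A3 → β A3' and A3' → α A3' | ε.

S → n ) S' | ) S' | ( A3 S' | ( A2 S'; A3 → n A3' | ) ) A3'; A2 → n | ( | ( A3; S' → S S' | ε; A3' → n ) A3' | ( A3' | ε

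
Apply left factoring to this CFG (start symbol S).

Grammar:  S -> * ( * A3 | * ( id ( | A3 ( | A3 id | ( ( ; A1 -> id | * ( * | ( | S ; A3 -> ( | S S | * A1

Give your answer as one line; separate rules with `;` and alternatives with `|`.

S -> ( ( | * ( S' | A3 S''; A1 -> id | * ( * | ( | S; A3 -> ( | S S | * A1; S' -> * A3 | id (; S'' -> ( | id

S has alternatives sharing prefix '* (': factor to S → * ( S' with S' → * A3 | id (.
S has alternatives sharing prefix 'A3': factor to S → A3 S'' with S'' → ( | id.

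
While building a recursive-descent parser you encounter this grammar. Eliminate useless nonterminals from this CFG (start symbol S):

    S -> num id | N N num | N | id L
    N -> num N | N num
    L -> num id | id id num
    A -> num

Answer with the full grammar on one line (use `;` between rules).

S -> num id | id L; L -> num id | id id num

Generating nonterminals: {A, L, S}.
Reachable from S after that: {L, S}.
Removed useless symbols: {A, N} and every production mentioning them.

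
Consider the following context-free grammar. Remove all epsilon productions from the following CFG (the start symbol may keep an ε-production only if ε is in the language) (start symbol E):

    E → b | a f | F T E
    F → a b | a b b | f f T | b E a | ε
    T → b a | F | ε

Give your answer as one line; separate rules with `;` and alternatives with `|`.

E → b | a f | F T E | F E | T E; F → a b | a b b | f f T | f f | b E a; T → b a | F

The nullable symbols are {F, T}.
ε ∉ L(G), so no ε-production is kept.
Expand every rule over subsets of its nullable positions: E → F T E gives F T E | F E | T E. F → f f T gives f f T | f f.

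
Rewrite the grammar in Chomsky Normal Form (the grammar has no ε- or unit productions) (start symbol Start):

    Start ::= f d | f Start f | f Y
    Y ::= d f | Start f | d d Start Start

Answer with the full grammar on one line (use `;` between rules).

Introduce a nonterminal for each terminal appearing in a rule of length ≥ 2: X1 → f, X2 → d.
Binarize each right-hand side of length ≥ 3 by chaining fresh nonterminals (Y1, Y2, …): affected rules were Start → X1 Start X1; Y → X2 X2 Start Start.

Start ::= X1 X2 | X1 Y1 | X1 Y; Y ::= X2 X1 | Start X1 | X2 Y2; X1 ::= f; X2 ::= d; Y1 ::= Start X1; Y2 ::= X2 Y3; Y3 ::= Start Start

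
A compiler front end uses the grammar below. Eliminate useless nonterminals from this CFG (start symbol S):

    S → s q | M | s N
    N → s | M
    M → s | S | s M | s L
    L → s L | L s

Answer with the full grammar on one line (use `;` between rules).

Generating nonterminals: {M, N, S}.
Reachable from S after that: {M, N, S}.
Removed useless symbols: {L} and every production mentioning them.

S → s q | M | s N; N → s | M; M → s | S | s M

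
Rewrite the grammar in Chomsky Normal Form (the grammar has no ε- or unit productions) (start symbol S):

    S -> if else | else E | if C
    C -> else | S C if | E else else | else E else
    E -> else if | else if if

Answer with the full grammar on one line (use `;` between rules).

S -> X1 X2 | X2 E | X1 C; C -> else | S Y1 | E Y2 | X2 Y3; E -> X2 X1 | X2 Y4; X1 -> if; X2 -> else; Y1 -> C X1; Y2 -> X2 X2; Y3 -> E X2; Y4 -> X1 X1

Introduce a nonterminal for each terminal appearing in a rule of length ≥ 2: X1 → if, X2 → else.
Binarize each right-hand side of length ≥ 3 by chaining fresh nonterminals (Y1, Y2, …): affected rules were C → S C X1; C → E X2 X2; C → X2 E X2; E → X2 X1 X1.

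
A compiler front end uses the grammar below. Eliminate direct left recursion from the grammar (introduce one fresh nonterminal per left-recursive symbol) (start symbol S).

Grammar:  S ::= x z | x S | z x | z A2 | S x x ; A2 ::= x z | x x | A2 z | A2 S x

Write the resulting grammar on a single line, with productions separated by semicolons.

S ::= x z S' | x S S' | z x S' | z A2 S'; A2 ::= x z A2' | x x A2'; S' ::= x x S' | ε; A2' ::= z A2' | S x A2' | ε

S, A2 are directly left-recursive.
For S: α = {x x}, β = {x z, x S, z x, z A2}. Rewrite as S → β S' and S' → α S' | ε.
For A2: α = {z, S x}, β = {x z, x x}. Rewrite as A2 → β A2' and A2' → α A2' | ε.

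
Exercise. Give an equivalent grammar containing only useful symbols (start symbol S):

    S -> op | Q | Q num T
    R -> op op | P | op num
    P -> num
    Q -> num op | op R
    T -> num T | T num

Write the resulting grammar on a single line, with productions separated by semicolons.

Generating nonterminals: {P, Q, R, S}.
Reachable from S after that: {P, Q, R, S}.
Removed useless symbols: {T} and every production mentioning them.

S -> op | Q; R -> op op | P | op num; P -> num; Q -> num op | op R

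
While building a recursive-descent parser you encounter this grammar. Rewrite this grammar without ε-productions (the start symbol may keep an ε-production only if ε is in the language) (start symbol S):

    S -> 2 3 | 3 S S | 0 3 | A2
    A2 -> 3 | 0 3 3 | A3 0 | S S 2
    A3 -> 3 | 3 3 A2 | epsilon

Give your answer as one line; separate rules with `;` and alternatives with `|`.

Nullable set = {A3}.
ε ∉ L(G), so no ε-production is kept.
Add the nullable-subset variants: A2 → A3 0 gives A3 0 | 0.

S -> 2 3 | 3 S S | 0 3 | A2; A2 -> 3 | 0 3 3 | A3 0 | 0 | S S 2; A3 -> 3 | 3 3 A2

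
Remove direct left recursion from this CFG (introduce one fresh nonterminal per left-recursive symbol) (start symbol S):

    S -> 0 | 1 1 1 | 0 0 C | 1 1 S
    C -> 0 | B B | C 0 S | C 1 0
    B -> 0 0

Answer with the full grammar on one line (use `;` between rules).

S -> 0 | 1 1 1 | 0 0 C | 1 1 S; C -> 0 C' | B B C'; B -> 0 0; C' -> 0 S C' | 1 0 C' | ε

Left recursion appears on C.
For C: α = {0 S, 1 0}, β = {0, B B}. Rewrite as C → β C' and C' → α C' | ε.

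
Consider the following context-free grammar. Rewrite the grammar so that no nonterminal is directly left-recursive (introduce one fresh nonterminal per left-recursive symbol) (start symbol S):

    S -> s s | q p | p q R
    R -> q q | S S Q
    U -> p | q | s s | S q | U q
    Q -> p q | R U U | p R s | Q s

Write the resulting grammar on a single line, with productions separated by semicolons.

S -> s s | q p | p q R; R -> q q | S S Q; U -> p U' | q U' | s s U' | S q U'; Q -> p q Q' | R U U Q' | p R s Q'; U' -> q U' | eps; Q' -> s Q' | eps

U, Q are directly left-recursive.
For U: α = {q}, β = {p, q, s s, S q}. Rewrite as U → β U' and U' → α U' | ε.
For Q: α = {s}, β = {p q, R U U, p R s}. Rewrite as Q → β Q' and Q' → α Q' | ε.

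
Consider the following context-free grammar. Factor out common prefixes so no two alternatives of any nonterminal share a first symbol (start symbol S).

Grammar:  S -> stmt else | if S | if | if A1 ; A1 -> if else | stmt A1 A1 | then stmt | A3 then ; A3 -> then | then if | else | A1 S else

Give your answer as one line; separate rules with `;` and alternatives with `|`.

S -> stmt else | if S'; A1 -> if else | stmt A1 A1 | then stmt | A3 then; A3 -> else | A1 S else | then A3'; S' -> S | ε | A1; A3' -> ε | if

S has alternatives sharing prefix 'if': factor to S → if S' with S' → S | ε | A1.
A3 has alternatives sharing prefix 'then': factor to A3 → then A3' with A3' → ε | if.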